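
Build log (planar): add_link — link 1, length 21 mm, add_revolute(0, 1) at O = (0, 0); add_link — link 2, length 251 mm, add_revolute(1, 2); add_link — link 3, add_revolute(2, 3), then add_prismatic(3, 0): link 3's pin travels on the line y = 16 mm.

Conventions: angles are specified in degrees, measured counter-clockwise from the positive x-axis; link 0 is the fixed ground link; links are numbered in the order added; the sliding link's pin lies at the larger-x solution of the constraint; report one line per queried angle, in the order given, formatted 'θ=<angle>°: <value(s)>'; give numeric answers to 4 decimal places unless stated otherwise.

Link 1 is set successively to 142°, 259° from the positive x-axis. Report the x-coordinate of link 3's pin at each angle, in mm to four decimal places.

geometry: r = 21 mm, L = 251 mm, e = 16 mm
θ=142°: crank pin P = (r cos θ, r sin θ) = (-16.548226, 12.928891)
θ=142°: h = r sin θ − e = 12.928891 − 16 = -3.071109
θ=142°: x = r cos θ + √(L² − h²) = -16.548226 + 250.981211 = 234.432985
θ=259°: crank pin P = (r cos θ, r sin θ) = (-4.006989, -20.614171)
θ=259°: h = r sin θ − e = -20.614171 − 16 = -36.614171
θ=259°: x = r cos θ + √(L² − h²) = -4.006989 + 248.315127 = 244.308138

θ=142°: 234.4330
θ=259°: 244.3081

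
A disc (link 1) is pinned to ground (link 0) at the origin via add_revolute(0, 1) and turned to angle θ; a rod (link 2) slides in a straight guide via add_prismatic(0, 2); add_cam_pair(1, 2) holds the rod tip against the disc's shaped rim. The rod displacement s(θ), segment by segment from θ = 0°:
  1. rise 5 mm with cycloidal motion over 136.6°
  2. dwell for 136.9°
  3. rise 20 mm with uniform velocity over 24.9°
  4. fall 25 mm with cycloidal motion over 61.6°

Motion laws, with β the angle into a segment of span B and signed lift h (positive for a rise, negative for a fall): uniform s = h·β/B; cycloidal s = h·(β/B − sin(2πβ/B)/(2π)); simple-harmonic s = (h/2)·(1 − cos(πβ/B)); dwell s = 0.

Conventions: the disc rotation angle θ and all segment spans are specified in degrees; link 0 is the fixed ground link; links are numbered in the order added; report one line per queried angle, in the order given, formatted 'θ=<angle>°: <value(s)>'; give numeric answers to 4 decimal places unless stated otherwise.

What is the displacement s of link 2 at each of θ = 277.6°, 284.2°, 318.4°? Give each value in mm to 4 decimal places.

segment 1 (0° to 136.6°, cycloidal, h = 5) is passed completely: s = 0.0000 + (5) = 5.0000
segment 2 (136.6° to 273.5°, dwell): s unchanged at 5.0000
θ = 277.6° falls in segment 3 (273.5° to 298.4°, uniform, h = 20): β = 277.6 − 273.5 = 4.1°, B = 24.9°; Δs = 20·4.1/24.9 = 3.2932; s = 5.0000 + 3.2932 = 8.2932
θ = 284.2° falls in segment 3 (273.5° to 298.4°, uniform, h = 20): β = 284.2 − 273.5 = 10.7°, B = 24.9°; Δs = 20·10.7/24.9 = 8.5944; s = 5.0000 + 8.5944 = 13.5944
segment 3 (273.5° to 298.4°, uniform, h = 20) is passed completely: s = 5.0000 + (20) = 25.0000
θ = 318.4° falls in segment 4 (298.4° to 360°, cycloidal, h = -25): β = 318.4 − 298.4 = 20°, B = 61.6°; Δs = -25·(0.3247 − sin(2π·0.3247)/(2π)) = -4.5680; s = 25.0000 − 4.5680 = 20.4320

θ=277.6°: 8.2932
θ=284.2°: 13.5944
θ=318.4°: 20.4320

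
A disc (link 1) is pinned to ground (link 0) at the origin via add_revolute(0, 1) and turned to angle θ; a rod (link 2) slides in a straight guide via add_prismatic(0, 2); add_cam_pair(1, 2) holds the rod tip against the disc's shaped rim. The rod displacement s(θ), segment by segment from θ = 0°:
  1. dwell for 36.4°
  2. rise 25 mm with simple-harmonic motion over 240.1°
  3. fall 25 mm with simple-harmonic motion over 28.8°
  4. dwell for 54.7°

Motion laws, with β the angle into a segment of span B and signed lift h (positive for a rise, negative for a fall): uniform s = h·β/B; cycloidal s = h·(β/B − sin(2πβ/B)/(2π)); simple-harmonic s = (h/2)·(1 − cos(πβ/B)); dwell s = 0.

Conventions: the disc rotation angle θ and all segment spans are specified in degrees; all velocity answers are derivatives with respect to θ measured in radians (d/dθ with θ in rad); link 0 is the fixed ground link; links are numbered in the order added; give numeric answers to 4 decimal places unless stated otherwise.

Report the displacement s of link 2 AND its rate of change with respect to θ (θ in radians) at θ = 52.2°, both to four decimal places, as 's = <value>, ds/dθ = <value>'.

segment 1 (0° to 36.4°, dwell): s unchanged at 0.0000
θ = 52.2° falls in segment 2 (36.4° to 276.5°, simple-harmonic, h = 25): β = 52.2 − 36.4 = 15.8°, B = 240.1°; Δs = 25/2·(1 − cos(π·0.0658)) = 0.2662; s = 0.0000 + 0.2662 = 0.2662
velocity in seg [36.4°–276.5°] (simple-harmonic), θ in radians: β = 15.8° = 0.2758 rad, B = 240.1° = 4.1905 rad; ds/dθ = (πh/(2B)) sin(πβ/B) = (π·25/(2·4.1905)) sin(π·0.0658) = 1.923566 mm/rad

s = 0.2662, ds/dθ = 1.9236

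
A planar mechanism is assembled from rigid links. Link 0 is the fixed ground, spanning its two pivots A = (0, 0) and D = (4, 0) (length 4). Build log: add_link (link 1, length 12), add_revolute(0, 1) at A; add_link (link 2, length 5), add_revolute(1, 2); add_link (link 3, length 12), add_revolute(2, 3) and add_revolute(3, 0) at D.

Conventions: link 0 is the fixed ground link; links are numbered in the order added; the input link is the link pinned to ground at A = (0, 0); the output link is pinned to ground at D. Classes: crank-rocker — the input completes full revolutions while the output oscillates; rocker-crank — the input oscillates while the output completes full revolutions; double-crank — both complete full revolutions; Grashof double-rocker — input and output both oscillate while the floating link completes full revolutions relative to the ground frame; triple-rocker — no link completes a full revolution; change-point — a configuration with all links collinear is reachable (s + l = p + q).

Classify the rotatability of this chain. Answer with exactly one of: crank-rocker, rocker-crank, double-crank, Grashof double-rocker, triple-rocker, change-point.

lengths: ground=4, input=12, coupler=5, output=12
sorted: s=4 (shortest), l=12 (longest), p+q=17
s + l = 16 vs p + q = 17
s + l < p + q (Grashof) with shortest = ground link → double-crank

double-crank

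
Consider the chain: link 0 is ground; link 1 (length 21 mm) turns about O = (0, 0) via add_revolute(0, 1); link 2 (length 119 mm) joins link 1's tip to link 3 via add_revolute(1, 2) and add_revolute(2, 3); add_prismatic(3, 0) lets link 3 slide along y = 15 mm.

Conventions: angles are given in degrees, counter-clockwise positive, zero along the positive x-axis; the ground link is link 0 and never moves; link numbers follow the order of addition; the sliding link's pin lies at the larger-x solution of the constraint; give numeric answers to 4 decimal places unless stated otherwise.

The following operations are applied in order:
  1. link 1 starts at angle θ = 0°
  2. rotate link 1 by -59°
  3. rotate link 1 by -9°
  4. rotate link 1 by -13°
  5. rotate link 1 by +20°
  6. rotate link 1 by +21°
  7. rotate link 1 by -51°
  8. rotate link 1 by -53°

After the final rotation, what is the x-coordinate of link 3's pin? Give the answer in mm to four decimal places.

geometry: r = 21 mm, L = 119 mm, e = 15 mm; θ starts at 0°
rotate link 1 by -59°: θ ← 0° -59° = -59°
rotate link 1 by -9°: θ ← -59° -9° = -68°
rotate link 1 by -13°: θ ← -68° -13° = -81°
rotate link 1 by +20°: θ ← -81° +20° = -61°
rotate link 1 by +21°: θ ← -61° +21° = -40°
rotate link 1 by -51°: θ ← -40° -51° = -91°
rotate link 1 by -53°: θ ← -91° -53° = -144°
crank pin P = (r cos θ, r sin θ) = (-16.989357, -12.343490)
h = r sin θ − e = -12.343490 − 15 = -27.343490
x = r cos θ + √(L² − h²) = -16.989357 + 115.815947 = 98.826590

98.8266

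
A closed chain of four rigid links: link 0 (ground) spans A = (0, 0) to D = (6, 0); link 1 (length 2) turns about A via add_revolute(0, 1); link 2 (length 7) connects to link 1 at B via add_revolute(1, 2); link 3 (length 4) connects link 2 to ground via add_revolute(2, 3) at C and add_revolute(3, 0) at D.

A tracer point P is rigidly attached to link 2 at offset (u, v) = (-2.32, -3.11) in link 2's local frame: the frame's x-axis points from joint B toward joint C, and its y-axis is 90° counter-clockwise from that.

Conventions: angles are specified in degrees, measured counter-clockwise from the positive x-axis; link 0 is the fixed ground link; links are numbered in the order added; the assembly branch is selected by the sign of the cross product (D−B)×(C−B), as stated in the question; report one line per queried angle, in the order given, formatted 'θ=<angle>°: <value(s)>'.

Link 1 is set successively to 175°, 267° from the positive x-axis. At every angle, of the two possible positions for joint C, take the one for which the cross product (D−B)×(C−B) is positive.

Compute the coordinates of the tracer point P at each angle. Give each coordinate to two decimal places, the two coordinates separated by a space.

A=(0,0), D=(6.00,0)
θ=175°: B = A + 2.00·(cos175°, sin175°) = (-1.9924, 0.1743)
θ=175°: |BD| = 7.9943
θ=175°: circle(B,7.00) ∩ circle(D,4.00): a=6.0611, h=3.5018
θ=175°:   candidates: C₊=(4.1436,3.5432) cross=27.995; C₋=(3.9909,-3.4589) cross=-27.995
θ=175°:   branch + wants cross > 0 → take C=(4.1436,3.5432) (cross=27.995)
θ=175°: ex = (C−B)/|BC| = (0.8766,0.4813); ey = (-0.4813,0.8766)
θ=175°: P = B + -2.32·ex + -3.11·ey = (-2.5293,-3.6684)
θ=267°: B = A + 2.00·(cos267°, sin267°) = (-0.1047, -1.9973)
θ=267°: |BD| = 6.4231
θ=267°: circle(B,7.00) ∩ circle(D,4.00): a=5.7804, h=3.9480
θ=267°:   candidates: C₊=(4.1615,3.5525) cross=25.359; C₋=(6.6168,-3.9522) cross=-25.359
θ=267°:   branch + wants cross > 0 → take C=(4.1615,3.5525) (cross=25.359)
θ=267°: ex = (C−B)/|BC| = (0.6095,0.7928); ey = (-0.7928,0.6095)
θ=267°: P = B + -2.32·ex + -3.11·ey = (0.9471,-5.7320)

θ=175°: -2.53 -3.67
θ=267°: 0.95 -5.73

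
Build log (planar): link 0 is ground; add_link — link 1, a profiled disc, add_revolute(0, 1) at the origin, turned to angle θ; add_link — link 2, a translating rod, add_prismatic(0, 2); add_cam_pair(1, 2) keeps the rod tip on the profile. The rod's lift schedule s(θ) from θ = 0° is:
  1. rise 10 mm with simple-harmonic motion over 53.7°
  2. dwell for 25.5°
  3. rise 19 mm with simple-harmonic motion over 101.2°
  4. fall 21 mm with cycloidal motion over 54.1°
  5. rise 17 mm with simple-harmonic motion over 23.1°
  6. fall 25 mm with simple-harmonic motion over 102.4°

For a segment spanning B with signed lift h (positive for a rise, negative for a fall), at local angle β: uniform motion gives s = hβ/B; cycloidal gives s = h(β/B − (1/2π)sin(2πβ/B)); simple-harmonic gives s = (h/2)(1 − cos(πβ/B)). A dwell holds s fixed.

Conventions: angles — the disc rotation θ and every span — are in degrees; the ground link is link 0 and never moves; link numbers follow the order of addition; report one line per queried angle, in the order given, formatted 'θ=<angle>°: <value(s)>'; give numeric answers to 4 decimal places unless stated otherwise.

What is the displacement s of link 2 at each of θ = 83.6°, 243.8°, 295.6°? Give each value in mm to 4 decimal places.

seg 1 [0°–53.7°] simple-harmonic, h=10: full span → s += 10 → s = 10.0000
seg 2 [53.7°–79.2°] dwell: s stays 10.0000
seg 3 [79.2°–180.4°] simple-harmonic, h=19: θ=83.6° here. β=4.4, B=101.2. 19/2·(1 − cos(π·0.0435)) = 0.0885 → s = 10.0885
seg 3 [79.2°–180.4°] simple-harmonic, h=19: full span → s += 19 → s = 29.0000
seg 4 [180.4°–234.5°] cycloidal, h=-21: full span → s += -21 → s = 8.0000
seg 5 [234.5°–257.6°] simple-harmonic, h=17: θ=243.8° here. β=9.3, B=23.1. 17/2·(1 − cos(π·0.4026)) = 5.9394 → s = 13.9394
seg 5 [234.5°–257.6°] simple-harmonic, h=17: full span → s += 17 → s = 25.0000
seg 6 [257.6°–360°] simple-harmonic, h=-25: θ=295.6° here. β=38, B=102.4. -25/2·(1 − cos(π·0.3711)) = -7.5751 → s = 17.4249

θ=83.6°: 10.0885
θ=243.8°: 13.9394
θ=295.6°: 17.4249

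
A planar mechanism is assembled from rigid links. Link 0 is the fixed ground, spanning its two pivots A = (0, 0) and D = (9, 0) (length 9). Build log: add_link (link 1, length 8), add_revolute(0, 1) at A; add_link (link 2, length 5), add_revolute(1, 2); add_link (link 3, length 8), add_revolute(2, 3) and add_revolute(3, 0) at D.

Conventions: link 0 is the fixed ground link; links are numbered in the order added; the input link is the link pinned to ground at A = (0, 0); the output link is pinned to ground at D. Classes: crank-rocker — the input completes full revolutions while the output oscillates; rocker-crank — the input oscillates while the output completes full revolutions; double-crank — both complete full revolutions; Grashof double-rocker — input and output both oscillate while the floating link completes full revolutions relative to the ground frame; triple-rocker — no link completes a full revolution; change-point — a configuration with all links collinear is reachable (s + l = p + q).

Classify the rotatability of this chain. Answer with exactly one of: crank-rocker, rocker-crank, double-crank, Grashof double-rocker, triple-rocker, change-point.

lengths: ground=9, input=8, coupler=5, output=8
sorted: s=5 (shortest), l=9 (longest), p+q=16
s + l = 14 vs p + q = 16
s + l < p + q (Grashof) with shortest = coupler link → Grashof double-rocker

Grashof double-rocker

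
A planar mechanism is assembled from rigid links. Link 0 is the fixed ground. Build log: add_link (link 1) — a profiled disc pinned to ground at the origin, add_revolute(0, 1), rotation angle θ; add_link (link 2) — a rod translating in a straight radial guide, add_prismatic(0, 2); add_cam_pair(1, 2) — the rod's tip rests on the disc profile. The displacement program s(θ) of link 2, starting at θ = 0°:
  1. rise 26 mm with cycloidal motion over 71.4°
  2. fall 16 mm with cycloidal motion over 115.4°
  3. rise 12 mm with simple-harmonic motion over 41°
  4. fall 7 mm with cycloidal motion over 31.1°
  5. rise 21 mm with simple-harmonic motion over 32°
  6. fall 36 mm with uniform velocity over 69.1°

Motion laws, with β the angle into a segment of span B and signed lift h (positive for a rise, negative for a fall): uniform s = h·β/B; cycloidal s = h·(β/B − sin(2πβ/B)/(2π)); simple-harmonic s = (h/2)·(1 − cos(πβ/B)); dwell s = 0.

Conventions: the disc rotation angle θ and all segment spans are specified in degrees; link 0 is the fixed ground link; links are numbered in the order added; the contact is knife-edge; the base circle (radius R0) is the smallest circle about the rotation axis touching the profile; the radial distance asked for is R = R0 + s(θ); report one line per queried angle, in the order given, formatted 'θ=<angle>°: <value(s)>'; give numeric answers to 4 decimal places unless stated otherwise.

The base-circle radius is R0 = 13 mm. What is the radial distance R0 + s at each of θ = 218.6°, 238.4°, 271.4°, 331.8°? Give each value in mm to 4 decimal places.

seg 1 [0°–71.4°] cycloidal, h=26: full span → s += 26 → s = 26.0000
seg 2 [71.4°–186.8°] cycloidal, h=-16: full span → s += -16 → s = 10.0000
seg 3 [186.8°–227.8°] simple-harmonic, h=12: θ=218.6° here. β=31.8, B=41. 12/2·(1 − cos(π·0.7756)) = 10.5699 → s = 20.5699
seg 3 [186.8°–227.8°] simple-harmonic, h=12: full span → s += 12 → s = 22.0000
seg 4 [227.8°–258.9°] cycloidal, h=-7: θ=238.4° here. β=10.6, B=31.1. -7·(0.3408 − sin(2π·0.3408)/(2π)) = -1.4483 → s = 20.5517
seg 4 [227.8°–258.9°] cycloidal, h=-7: full span → s += -7 → s = 15.0000
seg 5 [258.9°–290.9°] simple-harmonic, h=21: θ=271.4° here. β=12.5, B=32. 21/2·(1 − cos(π·0.3906)) = 6.9627 → s = 21.9627
seg 5 [258.9°–290.9°] simple-harmonic, h=21: full span → s += 21 → s = 36.0000
seg 6 [290.9°–360°] uniform, h=-36: θ=331.8° here. β=40.9, B=69.1. -36·40.9/69.1 = -21.3082 → s = 14.6918
θ=218.6°: R = R0 + s = 13 + 20.5699 = 33.5699
θ=238.4°: R = R0 + s = 13 + 20.5517 = 33.5517
θ=271.4°: R = R0 + s = 13 + 21.9627 = 34.9627
θ=331.8°: R = R0 + s = 13 + 14.6918 = 27.6918

θ=218.6°: 33.5699
θ=238.4°: 33.5517
θ=271.4°: 34.9627
θ=331.8°: 27.6918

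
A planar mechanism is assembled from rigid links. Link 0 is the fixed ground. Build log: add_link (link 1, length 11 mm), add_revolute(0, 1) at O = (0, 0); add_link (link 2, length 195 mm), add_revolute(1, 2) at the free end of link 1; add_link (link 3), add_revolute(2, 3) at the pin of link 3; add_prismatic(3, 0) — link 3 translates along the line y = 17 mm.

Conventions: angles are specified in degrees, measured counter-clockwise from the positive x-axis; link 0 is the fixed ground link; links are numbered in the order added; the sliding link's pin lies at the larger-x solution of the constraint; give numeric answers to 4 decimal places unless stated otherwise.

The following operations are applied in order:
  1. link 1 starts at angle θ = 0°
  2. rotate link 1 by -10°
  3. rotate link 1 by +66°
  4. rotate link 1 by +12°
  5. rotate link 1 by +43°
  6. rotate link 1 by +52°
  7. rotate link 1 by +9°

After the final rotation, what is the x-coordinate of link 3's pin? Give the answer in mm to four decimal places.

geometry: r = 11 mm, L = 195 mm, e = 17 mm; θ starts at 0°
rotate link 1 by -10°: θ ← 0° -10° = -10°
rotate link 1 by +66°: θ ← -10° +66° = 56°
rotate link 1 by +12°: θ ← 56° +12° = 68°
rotate link 1 by +43°: θ ← 68° +43° = 111°
rotate link 1 by +52°: θ ← 111° +52° = 163°
rotate link 1 by +9°: θ ← 163° +9° = 172°
crank pin P = (r cos θ, r sin θ) = (-10.892949, 1.530904)
h = r sin θ − e = 1.530904 − 17 = -15.469096
x = r cos θ + √(L² − h²) = -10.892949 + 194.385460 = 183.492511

183.4925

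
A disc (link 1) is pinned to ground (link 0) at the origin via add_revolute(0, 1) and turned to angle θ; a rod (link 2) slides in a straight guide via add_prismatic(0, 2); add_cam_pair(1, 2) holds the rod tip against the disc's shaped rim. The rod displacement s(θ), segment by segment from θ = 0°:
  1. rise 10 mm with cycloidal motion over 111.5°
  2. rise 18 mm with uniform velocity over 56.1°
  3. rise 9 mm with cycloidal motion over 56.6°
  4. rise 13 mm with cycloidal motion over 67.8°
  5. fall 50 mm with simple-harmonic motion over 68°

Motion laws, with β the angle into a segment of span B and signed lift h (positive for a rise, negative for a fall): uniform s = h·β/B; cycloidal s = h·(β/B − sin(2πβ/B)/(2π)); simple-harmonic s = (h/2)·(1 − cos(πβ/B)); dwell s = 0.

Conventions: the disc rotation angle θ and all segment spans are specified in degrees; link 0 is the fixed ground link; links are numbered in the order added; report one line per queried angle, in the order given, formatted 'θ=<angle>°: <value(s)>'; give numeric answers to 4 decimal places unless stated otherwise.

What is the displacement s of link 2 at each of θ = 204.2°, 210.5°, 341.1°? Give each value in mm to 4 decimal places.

segment 1 (0° to 111.5°, cycloidal, h = 10) is passed completely: s = 0.0000 + (10) = 10.0000
segment 2 (111.5° to 167.6°, uniform, h = 18) is passed completely: s = 10.0000 + (18) = 28.0000
θ = 204.2° falls in segment 3 (167.6° to 224.2°, cycloidal, h = 9): β = 204.2 − 167.6 = 36.6°, B = 56.6°; Δs = 9·(0.6466 − sin(2π·0.6466)/(2π)) = 6.9606; s = 28.0000 + 6.9606 = 34.9606
θ = 210.5° falls in segment 3 (167.6° to 224.2°, cycloidal, h = 9): β = 210.5 − 167.6 = 42.9°, B = 56.6°; Δs = 9·(0.7580 − sin(2π·0.7580)/(2π)) = 8.2522; s = 28.0000 + 8.2522 = 36.2522
segment 3 (167.6° to 224.2°, cycloidal, h = 9) is passed completely: s = 28.0000 + (9) = 37.0000
segment 4 (224.2° to 292°, cycloidal, h = 13) is passed completely: s = 37.0000 + (13) = 50.0000
θ = 341.1° falls in segment 5 (292° to 360°, simple-harmonic, h = -50): β = 341.1 − 292 = 49.1°, B = 68°; Δs = -50/2·(1 − cos(π·0.7221)) = -41.0599; s = 50.0000 − 41.0599 = 8.9401

θ=204.2°: 34.9606
θ=210.5°: 36.2522
θ=341.1°: 8.9401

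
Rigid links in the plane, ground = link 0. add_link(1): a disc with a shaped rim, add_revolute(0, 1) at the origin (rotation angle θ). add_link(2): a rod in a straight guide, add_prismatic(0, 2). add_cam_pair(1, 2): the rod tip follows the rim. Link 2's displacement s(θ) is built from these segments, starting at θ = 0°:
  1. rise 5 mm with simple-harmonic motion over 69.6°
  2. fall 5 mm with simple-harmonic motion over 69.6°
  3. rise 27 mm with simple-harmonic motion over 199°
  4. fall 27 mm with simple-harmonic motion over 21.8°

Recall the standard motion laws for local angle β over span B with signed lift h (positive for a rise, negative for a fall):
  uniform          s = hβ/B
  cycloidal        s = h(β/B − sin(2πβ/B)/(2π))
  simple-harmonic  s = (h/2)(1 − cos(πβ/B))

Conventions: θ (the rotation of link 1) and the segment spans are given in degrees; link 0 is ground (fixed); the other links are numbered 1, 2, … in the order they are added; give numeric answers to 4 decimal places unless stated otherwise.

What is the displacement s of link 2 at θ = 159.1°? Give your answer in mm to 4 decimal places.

segment 1 (0° to 69.6°, simple-harmonic, h = 5) is passed completely: s = 0.0000 + (5) = 5.0000
segment 2 (69.6° to 139.2°, simple-harmonic, h = -5) is passed completely: s = 5.0000 + (-5) = 0.0000
θ = 159.1° falls in segment 3 (139.2° to 338.2°, simple-harmonic, h = 27): β = 159.1 − 139.2 = 19.9°, B = 199°; Δs = 27/2·(1 − cos(π·0.1000)) = 0.6607; s = 0.0000 + 0.6607 = 0.6607

0.6607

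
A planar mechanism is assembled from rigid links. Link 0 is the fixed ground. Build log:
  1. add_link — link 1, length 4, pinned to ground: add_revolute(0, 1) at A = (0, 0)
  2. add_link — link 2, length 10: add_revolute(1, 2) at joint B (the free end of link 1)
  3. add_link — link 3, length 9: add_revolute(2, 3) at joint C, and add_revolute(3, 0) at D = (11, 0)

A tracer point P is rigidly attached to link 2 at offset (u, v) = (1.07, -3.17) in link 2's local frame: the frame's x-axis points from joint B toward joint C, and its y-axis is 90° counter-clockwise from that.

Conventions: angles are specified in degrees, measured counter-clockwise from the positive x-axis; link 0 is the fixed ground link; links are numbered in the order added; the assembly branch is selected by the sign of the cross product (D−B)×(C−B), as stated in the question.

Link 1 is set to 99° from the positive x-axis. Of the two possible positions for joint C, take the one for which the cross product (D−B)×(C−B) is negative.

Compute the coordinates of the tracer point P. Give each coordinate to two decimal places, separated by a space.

A=(0,0), D=(11.00,0)
B = A + 4.00·(cos99°, sin99°) = (-0.6257, 3.9508)
|BD| = 12.2787
circle(B,10.00) ∩ circle(D,9.00): a=6.9130, h=7.2256
  candidates: C₊=(8.2446,8.5678) cross=88.721; C₋=(3.5948,-5.1150) cross=-88.721
  branch - wants cross < 0 → take C=(3.5948,-5.1150) (cross=-88.721)
ex = (C−B)/|BC| = (0.4221,-0.9066); ey = (0.9066,0.4221)
P = B + 1.07·ex + -3.17·ey = (-3.0480,1.6428)

-3.05 1.64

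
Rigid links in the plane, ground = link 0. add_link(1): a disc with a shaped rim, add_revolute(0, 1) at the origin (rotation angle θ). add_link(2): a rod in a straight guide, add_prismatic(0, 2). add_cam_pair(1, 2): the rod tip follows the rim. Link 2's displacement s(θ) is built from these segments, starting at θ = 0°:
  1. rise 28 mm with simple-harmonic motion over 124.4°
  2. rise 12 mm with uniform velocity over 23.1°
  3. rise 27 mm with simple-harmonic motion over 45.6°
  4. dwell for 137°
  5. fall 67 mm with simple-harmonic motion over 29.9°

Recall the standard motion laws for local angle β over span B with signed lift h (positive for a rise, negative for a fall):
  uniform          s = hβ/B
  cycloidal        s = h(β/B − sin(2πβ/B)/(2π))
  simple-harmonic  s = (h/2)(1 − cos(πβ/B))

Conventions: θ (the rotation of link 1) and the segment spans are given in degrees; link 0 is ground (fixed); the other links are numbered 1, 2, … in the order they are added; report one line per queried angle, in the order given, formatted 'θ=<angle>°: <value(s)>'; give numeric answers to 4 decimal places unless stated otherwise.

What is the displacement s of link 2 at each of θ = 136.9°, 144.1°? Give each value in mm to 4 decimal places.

segment 1 (0° to 124.4°, simple-harmonic, h = 28) is passed completely: s = 0.0000 + (28) = 28.0000
θ = 136.9° falls in segment 2 (124.4° to 147.5°, uniform, h = 12): β = 136.9 − 124.4 = 12.5°, B = 23.1°; Δs = 12·12.5/23.1 = 6.4935; s = 28.0000 + 6.4935 = 34.4935
θ = 144.1° falls in segment 2 (124.4° to 147.5°, uniform, h = 12): β = 144.1 − 124.4 = 19.7°, B = 23.1°; Δs = 12·19.7/23.1 = 10.2338; s = 28.0000 + 10.2338 = 38.2338

θ=136.9°: 34.4935
θ=144.1°: 38.2338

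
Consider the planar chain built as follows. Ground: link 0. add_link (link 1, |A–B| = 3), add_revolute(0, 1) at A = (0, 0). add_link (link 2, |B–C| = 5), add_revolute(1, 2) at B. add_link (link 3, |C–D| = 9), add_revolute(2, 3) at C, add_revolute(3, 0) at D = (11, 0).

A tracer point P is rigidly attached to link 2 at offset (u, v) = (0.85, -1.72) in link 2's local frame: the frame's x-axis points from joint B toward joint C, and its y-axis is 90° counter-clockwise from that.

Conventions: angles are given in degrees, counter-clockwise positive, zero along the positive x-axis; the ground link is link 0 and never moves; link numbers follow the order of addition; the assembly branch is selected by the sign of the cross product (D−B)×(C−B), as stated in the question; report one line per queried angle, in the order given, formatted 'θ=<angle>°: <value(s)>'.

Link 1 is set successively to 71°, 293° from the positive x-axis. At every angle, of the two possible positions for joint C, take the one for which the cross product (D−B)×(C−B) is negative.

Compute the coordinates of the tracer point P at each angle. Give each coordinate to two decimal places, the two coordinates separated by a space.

A=(0,0), D=(11.00,0)
θ=71°: B = A + 3.00·(cos71°, sin71°) = (0.9767, 2.8366)
θ=71°: |BD| = 10.4169
θ=71°: circle(B,5.00) ∩ circle(D,9.00): a=2.5205, h=4.3182
θ=71°:   candidates: C₊=(4.5779,6.3052) cross=44.982; C₋=(2.2261,-2.0048) cross=-44.982
θ=71°:   branch - wants cross < 0 → take C=(2.2261,-2.0048) (cross=-44.982)
θ=71°: ex = (C−B)/|BC| = (0.2499,-0.9683); ey = (0.9683,0.2499)
θ=71°: P = B + 0.85·ex + -1.72·ey = (-0.4763,1.5837)
θ=293°: B = A + 3.00·(cos293°, sin293°) = (1.1722, -2.7615)
θ=293°: |BD| = 10.2084
θ=293°: circle(B,5.00) ∩ circle(D,9.00): a=2.3614, h=4.4073
θ=293°:   candidates: C₊=(2.2533,2.1202) cross=44.991; C₋=(4.6377,-6.3657) cross=-44.991
θ=293°:   branch - wants cross < 0 → take C=(4.6377,-6.3657) (cross=-44.991)
θ=293°: ex = (C−B)/|BC| = (0.6931,-0.7208); ey = (0.7208,0.6931)
θ=293°: P = B + 0.85·ex + -1.72·ey = (0.5215,-4.5664)

θ=71°: -0.48 1.58
θ=293°: 0.52 -4.57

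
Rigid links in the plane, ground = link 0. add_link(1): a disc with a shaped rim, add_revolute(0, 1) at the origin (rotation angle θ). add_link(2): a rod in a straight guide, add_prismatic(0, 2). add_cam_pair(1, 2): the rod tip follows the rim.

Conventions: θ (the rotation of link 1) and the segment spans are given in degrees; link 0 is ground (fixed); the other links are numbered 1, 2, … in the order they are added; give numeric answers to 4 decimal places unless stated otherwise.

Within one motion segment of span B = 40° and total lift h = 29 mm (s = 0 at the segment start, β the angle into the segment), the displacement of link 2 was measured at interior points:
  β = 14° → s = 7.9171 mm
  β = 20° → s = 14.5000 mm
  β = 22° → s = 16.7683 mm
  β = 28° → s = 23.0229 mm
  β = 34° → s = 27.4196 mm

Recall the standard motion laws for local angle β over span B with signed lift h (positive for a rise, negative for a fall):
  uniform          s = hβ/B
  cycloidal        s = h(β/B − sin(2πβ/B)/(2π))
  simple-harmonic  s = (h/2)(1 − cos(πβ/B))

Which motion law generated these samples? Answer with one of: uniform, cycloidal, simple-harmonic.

candidates at β/B = r: uniform s = h·r (linear in β); cycloidal s = h·(r − sin(2πr)/(2π)); simple-harmonic s = (h/2)(1 − cos(πr))
β=14°: printed 7.9171 | uniform 10.1500, cycloidal 6.4160, simple-harmonic 7.9171
β=20°: printed 14.5000 | uniform 14.5000, cycloidal 14.5000, simple-harmonic 14.5000
β=22°: printed 16.7683 | uniform 15.9500, cycloidal 17.3763, simple-harmonic 16.7683
β=28°: printed 23.0229 | uniform 20.3000, cycloidal 24.6896, simple-harmonic 23.0229
β=34°: printed 27.4196 | uniform 24.6500, cycloidal 28.3840, simple-harmonic 27.4196
only one law matches every sample → simple-harmonic

simple-harmonic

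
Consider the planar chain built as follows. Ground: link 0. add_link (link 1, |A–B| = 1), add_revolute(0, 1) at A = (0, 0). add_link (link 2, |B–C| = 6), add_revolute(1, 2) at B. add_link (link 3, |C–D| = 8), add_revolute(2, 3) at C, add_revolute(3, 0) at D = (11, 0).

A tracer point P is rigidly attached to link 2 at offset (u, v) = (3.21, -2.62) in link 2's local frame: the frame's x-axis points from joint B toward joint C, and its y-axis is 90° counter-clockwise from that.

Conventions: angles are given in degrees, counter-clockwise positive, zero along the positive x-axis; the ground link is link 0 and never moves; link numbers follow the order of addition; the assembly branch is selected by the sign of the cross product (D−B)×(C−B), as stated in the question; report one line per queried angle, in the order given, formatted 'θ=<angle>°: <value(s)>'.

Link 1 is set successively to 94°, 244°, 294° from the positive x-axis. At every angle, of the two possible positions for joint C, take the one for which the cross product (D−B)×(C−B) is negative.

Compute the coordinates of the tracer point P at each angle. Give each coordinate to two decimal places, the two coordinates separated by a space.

A=(0,0), D=(11.00,0)
θ=94°: B = A + 1.00·(cos94°, sin94°) = (-0.0698, 0.9976)
θ=94°: |BD| = 11.1146
θ=94°: circle(B,6.00) ∩ circle(D,8.00): a=4.2977, h=4.1869
θ=94°:   candidates: C₊=(4.5864,4.7818) cross=46.535; C₋=(3.8348,-3.5581) cross=-46.535
θ=94°:   branch - wants cross < 0 → take C=(3.8348,-3.5581) (cross=-46.535)
θ=94°: ex = (C−B)/|BC| = (0.6508,-0.7593); ey = (0.7593,0.6508)
θ=94°: P = B + 3.21·ex + -2.62·ey = (0.0299,-3.1447)
θ=244°: B = A + 1.00·(cos244°, sin244°) = (-0.4384, -0.8988)
θ=244°: |BD| = 11.4736
θ=244°: circle(B,6.00) ∩ circle(D,8.00): a=4.5166, h=3.9497
θ=244°:   candidates: C₊=(3.7550,3.3926) cross=45.317; C₋=(4.3738,-4.4825) cross=-45.317
θ=244°:   branch - wants cross < 0 → take C=(4.3738,-4.4825) (cross=-45.317)
θ=244°: ex = (C−B)/|BC| = (0.8020,-0.5973); ey = (0.5973,0.8020)
θ=244°: P = B + 3.21·ex + -2.62·ey = (0.5712,-4.9174)
θ=294°: B = A + 1.00·(cos294°, sin294°) = (0.4067, -0.9135)
θ=294°: |BD| = 10.6326
θ=294°: circle(B,6.00) ∩ circle(D,8.00): a=3.9996, h=4.4725
θ=294°:   candidates: C₊=(4.0073,3.8861) cross=47.554; C₋=(4.7758,-5.0259) cross=-47.554
θ=294°:   branch - wants cross < 0 → take C=(4.7758,-5.0259) (cross=-47.554)
θ=294°: ex = (C−B)/|BC| = (0.7282,-0.6854); ey = (0.6854,0.7282)
θ=294°: P = B + 3.21·ex + -2.62·ey = (0.9485,-5.0215)

θ=94°: 0.03 -3.14
θ=244°: 0.57 -4.92
θ=294°: 0.95 -5.02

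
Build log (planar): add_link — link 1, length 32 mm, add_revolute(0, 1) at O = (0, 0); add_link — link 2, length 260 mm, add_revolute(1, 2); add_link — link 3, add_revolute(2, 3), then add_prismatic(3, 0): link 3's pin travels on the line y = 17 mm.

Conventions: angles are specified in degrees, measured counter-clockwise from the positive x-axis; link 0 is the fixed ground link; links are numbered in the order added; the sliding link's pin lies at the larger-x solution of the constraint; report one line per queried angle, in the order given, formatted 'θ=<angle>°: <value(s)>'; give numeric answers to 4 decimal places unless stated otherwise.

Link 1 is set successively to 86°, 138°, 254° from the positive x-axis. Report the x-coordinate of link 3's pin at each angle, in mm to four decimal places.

geometry: r = 32 mm, L = 260 mm, e = 17 mm
θ=86°: crank pin P = (r cos θ, r sin θ) = (2.232207, 31.922050)
θ=86°: h = r sin θ − e = 31.922050 − 17 = 14.922050
θ=86°: x = r cos θ + √(L² − h²) = 2.232207 + 259.571440 = 261.803647
θ=138°: crank pin P = (r cos θ, r sin θ) = (-23.780634, 21.412179)
θ=138°: h = r sin θ − e = 21.412179 − 17 = 4.412179
θ=138°: x = r cos θ + √(L² − h²) = -23.780634 + 259.962560 = 236.181926
θ=254°: crank pin P = (r cos θ, r sin θ) = (-8.820395, -30.760374)
θ=254°: h = r sin θ − e = -30.760374 − 17 = -47.760374
θ=254°: x = r cos θ + √(L² − h²) = -8.820395 + 255.575716 = 246.755321

θ=86°: 261.8036
θ=138°: 236.1819
θ=254°: 246.7553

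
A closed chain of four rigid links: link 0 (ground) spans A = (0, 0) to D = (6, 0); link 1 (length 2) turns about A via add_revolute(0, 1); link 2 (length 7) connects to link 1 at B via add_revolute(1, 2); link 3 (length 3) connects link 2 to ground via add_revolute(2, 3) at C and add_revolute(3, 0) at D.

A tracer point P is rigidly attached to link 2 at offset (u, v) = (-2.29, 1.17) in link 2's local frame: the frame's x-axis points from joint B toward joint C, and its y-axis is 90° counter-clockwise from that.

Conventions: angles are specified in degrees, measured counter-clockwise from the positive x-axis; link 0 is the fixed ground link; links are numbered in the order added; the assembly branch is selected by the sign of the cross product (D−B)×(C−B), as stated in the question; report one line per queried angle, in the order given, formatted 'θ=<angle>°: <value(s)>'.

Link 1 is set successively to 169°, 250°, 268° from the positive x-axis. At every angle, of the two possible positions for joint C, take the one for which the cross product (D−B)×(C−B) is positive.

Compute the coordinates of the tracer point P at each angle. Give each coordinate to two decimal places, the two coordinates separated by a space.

A=(0,0), D=(6.00,0)
θ=169°: B = A + 2.00·(cos169°, sin169°) = (-1.9633, 0.3816)
θ=169°: |BD| = 7.9724
θ=169°: circle(B,7.00) ∩ circle(D,3.00): a=6.4949, h=2.6109
θ=169°:   candidates: C₊=(4.6491,2.6786) cross=20.815; C₋=(4.3992,-2.5372) cross=-20.815
θ=169°:   branch + wants cross > 0 → take C=(4.6491,2.6786) (cross=20.815)
θ=169°: ex = (C−B)/|BC| = (0.9446,0.3281); ey = (-0.3281,0.9446)
θ=169°: P = B + -2.29·ex + 1.17·ey = (-4.5104,0.7354)
θ=250°: B = A + 2.00·(cos250°, sin250°) = (-0.6840, -1.8794)
θ=250°: |BD| = 6.9432
θ=250°: circle(B,7.00) ∩ circle(D,3.00): a=6.3521, h=2.9412
θ=250°:   candidates: C₊=(4.6348,2.6714) cross=20.421; C₋=(6.2271,-2.9914) cross=-20.421
θ=250°:   branch + wants cross > 0 → take C=(4.6348,2.6714) (cross=20.421)
θ=250°: ex = (C−B)/|BC| = (0.7598,0.6501); ey = (-0.6501,0.7598)
θ=250°: P = B + -2.29·ex + 1.17·ey = (-3.1847,-2.4791)
θ=268°: B = A + 2.00·(cos268°, sin268°) = (-0.0698, -1.9988)
θ=268°: |BD| = 6.3904
θ=268°: circle(B,7.00) ∩ circle(D,3.00): a=6.3249, h=2.9993
θ=268°:   candidates: C₊=(4.9996,2.8283) cross=19.167; C₋=(6.8759,-2.8693) cross=-19.167
θ=268°:   branch + wants cross > 0 → take C=(4.9996,2.8283) (cross=19.167)
θ=268°: ex = (C−B)/|BC| = (0.7242,0.6896); ey = (-0.6896,0.7242)
θ=268°: P = B + -2.29·ex + 1.17·ey = (-2.5350,-2.7306)

θ=169°: -4.51 0.74
θ=250°: -3.18 -2.48
θ=268°: -2.54 -2.73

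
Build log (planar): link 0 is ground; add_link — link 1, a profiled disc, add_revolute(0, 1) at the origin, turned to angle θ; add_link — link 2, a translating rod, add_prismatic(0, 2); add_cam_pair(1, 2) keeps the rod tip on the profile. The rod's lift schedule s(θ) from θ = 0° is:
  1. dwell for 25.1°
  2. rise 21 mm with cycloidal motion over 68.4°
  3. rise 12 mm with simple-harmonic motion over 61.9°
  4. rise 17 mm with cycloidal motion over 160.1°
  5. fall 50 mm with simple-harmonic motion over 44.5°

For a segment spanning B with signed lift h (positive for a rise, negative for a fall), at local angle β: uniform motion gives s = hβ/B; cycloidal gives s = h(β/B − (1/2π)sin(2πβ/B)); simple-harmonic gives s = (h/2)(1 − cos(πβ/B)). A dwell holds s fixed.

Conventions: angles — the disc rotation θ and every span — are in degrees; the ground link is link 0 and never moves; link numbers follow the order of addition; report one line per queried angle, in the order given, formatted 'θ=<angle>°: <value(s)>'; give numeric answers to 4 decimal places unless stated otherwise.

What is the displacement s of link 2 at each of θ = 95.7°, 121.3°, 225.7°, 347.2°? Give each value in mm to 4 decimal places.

seg 1 [0°–25.1°] dwell: s stays 0.0000
seg 2 [25.1°–93.5°] cycloidal, h=21: full span → s += 21 → s = 21.0000
seg 3 [93.5°–155.4°] simple-harmonic, h=12: θ=95.7° here. β=2.2, B=61.9. 12/2·(1 − cos(π·0.0355)) = 0.0374 → s = 21.0374
seg 3 [93.5°–155.4°] simple-harmonic, h=12: θ=121.3° here. β=27.8, B=61.9. 12/2·(1 − cos(π·0.4491)) = 5.0449 → s = 26.0449
seg 3 [93.5°–155.4°] simple-harmonic, h=12: full span → s += 12 → s = 33.0000
seg 4 [155.4°–315.5°] cycloidal, h=17: θ=225.7° here. β=70.3, B=160.1. 17·(0.4391 − sin(2π·0.4391)/(2π)) = 6.4545 → s = 39.4545
seg 4 [155.4°–315.5°] cycloidal, h=17: full span → s += 17 → s = 50.0000
seg 5 [315.5°–360°] simple-harmonic, h=-50: θ=347.2° here. β=31.7, B=44.5. -50/2·(1 − cos(π·0.7124)) = -40.4687 → s = 9.5313

θ=95.7°: 21.0374
θ=121.3°: 26.0449
θ=225.7°: 39.4545
θ=347.2°: 9.5313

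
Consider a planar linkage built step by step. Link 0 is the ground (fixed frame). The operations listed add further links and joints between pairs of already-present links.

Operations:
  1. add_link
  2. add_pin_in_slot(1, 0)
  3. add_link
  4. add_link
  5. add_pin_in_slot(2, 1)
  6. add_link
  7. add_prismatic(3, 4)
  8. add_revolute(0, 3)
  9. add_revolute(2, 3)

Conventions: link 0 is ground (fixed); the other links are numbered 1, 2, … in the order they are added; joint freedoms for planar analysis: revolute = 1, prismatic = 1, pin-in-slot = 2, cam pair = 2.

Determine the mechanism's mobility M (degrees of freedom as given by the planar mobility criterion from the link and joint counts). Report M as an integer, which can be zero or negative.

link 0 = ground. State L|J1|J2 = 1|0|0
+link1  2|0|0
PS(1,0) f=2→J2  2|0|1
+link2  3|0|1
+link3  4|0|1
PS(2,1) f=2→J2  4|0|2
+link4  5|0|2
P(3,4) f=1→J1  5|1|2
R(0,3) f=1→J1  5|2|2
R(2,3) f=1→J1  5|3|2
M = 3(5−1)−2·3−2 = 12−6−2 = 4

M = 4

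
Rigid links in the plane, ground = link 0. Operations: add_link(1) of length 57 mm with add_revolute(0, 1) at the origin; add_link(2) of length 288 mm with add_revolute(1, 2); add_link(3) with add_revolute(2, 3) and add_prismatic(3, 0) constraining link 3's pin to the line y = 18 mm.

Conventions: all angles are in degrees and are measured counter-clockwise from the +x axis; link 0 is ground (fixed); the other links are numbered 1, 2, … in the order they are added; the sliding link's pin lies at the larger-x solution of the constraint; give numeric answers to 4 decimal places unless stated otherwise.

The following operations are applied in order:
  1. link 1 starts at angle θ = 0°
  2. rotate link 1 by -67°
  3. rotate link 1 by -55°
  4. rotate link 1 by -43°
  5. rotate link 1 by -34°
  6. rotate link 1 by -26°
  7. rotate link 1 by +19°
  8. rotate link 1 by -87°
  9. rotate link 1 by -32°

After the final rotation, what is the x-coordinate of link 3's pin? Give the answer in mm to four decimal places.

geometry: r = 57 mm, L = 288 mm, e = 18 mm; θ starts at 0°
rotate link 1 by -67°: θ ← 0° -67° = -67°
rotate link 1 by -55°: θ ← -67° -55° = -122°
rotate link 1 by -43°: θ ← -122° -43° = -165°
rotate link 1 by -34°: θ ← -165° -34° = -199°
rotate link 1 by -26°: θ ← -199° -26° = -225°
rotate link 1 by +19°: θ ← -225° +19° = -206°
rotate link 1 by -87°: θ ← -206° -87° = -293°
rotate link 1 by -32°: θ ← -293° -32° = -325°
crank pin P = (r cos θ, r sin θ) = (46.691667, 32.693857)
h = r sin θ − e = 32.693857 − 18 = 14.693857
x = r cos θ + √(L² − h²) = 46.691667 + 287.624913 = 334.316580

334.3166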